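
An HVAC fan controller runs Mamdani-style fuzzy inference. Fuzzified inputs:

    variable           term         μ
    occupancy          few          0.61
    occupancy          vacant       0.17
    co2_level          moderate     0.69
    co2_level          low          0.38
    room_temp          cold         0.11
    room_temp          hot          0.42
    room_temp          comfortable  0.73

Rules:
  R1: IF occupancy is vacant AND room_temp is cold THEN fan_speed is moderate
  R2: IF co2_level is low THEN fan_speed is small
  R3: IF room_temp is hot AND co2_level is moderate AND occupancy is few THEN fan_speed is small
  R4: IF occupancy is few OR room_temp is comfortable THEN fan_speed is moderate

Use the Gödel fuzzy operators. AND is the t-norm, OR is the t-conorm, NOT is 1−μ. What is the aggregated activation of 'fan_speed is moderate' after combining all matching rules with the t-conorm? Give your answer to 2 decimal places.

R1: vacant=0.17, cold=0.11; AND[min(a, b)] → w = 0.11
R2: low=0.38 → w = 0.38
R3: hot=0.42, moderate=0.69, few=0.61; AND[min(a, b)] → w = 0.42
R4: few=0.61, comfortable=0.73; OR[max(a, b)] → w = 0.73
Rules with consequent 'moderate': {R1, R4} → strengths 0.11, 0.73
Aggregate via t-conorm [max(a, b)]: 0.73

0.73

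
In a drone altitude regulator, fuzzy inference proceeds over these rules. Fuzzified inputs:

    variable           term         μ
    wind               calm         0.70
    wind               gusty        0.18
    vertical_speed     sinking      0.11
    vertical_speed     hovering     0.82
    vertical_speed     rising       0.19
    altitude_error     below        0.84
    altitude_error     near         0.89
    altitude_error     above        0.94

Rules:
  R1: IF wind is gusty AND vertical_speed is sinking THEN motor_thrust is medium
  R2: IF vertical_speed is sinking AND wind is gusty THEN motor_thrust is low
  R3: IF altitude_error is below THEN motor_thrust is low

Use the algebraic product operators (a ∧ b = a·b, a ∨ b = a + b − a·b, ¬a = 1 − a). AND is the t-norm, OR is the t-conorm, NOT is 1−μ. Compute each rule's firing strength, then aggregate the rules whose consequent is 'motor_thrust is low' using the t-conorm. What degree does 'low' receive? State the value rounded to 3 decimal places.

R1: gusty=0.18, sinking=0.11; AND[a·b] → w = 0.0198
R2: sinking=0.11, gusty=0.18; AND[a·b] → w = 0.0198
R3: below=0.84 → w = 0.8400
Rules with consequent 'low': {R2, R3} → strengths 0.0198, 0.8400
Aggregate via t-conorm [a + b − a·b]: 0.8432

0.843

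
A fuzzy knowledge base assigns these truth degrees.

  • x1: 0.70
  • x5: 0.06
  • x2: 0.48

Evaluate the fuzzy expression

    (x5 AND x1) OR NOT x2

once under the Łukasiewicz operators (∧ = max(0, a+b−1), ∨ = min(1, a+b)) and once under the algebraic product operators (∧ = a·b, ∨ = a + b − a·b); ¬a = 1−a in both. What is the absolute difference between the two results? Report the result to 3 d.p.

Under Łukasiewicz:
  x5 AND x1 = max(0, a+b−1) on (0.06, 0.70) = 0.00
  NOT x2 = 1 − 0.48 = 0.52
  (x5 AND x1) OR NOT x2 = min(1, a+b) on (0.00, 0.52) = 0.52
  → value = 0.5200
Under algebraic product:
  x5 AND x1 = a·b on (0.0600, 0.7000) = 0.0420
  NOT x2 = 1 − 0.4800 = 0.5200
  (x5 AND x1) OR NOT x2 = a + b − a·b on (0.0420, 0.5200) = 0.5402
  → value = 0.5402
|0.5200 − 0.5402| = 0.020

0.020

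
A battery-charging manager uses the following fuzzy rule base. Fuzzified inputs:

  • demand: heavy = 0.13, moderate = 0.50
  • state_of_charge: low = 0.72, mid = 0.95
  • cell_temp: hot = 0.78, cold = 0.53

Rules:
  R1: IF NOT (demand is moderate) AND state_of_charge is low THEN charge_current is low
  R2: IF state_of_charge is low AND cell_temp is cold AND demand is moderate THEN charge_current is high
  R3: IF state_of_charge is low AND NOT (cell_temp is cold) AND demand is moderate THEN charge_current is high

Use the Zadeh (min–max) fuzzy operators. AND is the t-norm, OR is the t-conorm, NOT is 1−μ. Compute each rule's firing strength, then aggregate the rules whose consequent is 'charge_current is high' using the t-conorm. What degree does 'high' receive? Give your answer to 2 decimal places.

R1: ¬moderate=1−0.50=0.50, low=0.72; AND[min(a, b)] → w = 0.50
R2: low=0.72, cold=0.53, moderate=0.50; AND[min(a, b)] → w = 0.50
R3: low=0.72, ¬cold=1−0.53=0.47, moderate=0.50; AND[min(a, b)] → w = 0.47
Rules with consequent 'high': {R2, R3} → strengths 0.50, 0.47
Aggregate via t-conorm [max(a, b)]: 0.50

0.50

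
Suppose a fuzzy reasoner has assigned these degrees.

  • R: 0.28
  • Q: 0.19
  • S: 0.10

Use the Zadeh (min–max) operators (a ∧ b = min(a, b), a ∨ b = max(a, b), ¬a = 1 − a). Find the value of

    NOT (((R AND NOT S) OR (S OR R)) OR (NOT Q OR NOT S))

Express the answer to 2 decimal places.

NOT S = 1 − 0.10 = 0.90
R AND NOT S = min(a, b) on (0.28, 0.90) = 0.28
S OR R = max(a, b) on (0.10, 0.28) = 0.28
(R AND NOT S) OR (S OR R) = max(a, b) on (0.28, 0.28) = 0.28
NOT Q = 1 − 0.19 = 0.81
NOT S = 1 − 0.10 = 0.90
NOT Q OR NOT S = max(a, b) on (0.81, 0.90) = 0.90
((R AND NOT S) OR (S OR R)) OR (NOT Q OR NOT S) = max(a, b) on (0.28, 0.90) = 0.90
NOT (((R AND NOT S) OR (S OR R)) OR (NOT Q OR NOT S)) = 1 − 0.90 = 0.10

0.10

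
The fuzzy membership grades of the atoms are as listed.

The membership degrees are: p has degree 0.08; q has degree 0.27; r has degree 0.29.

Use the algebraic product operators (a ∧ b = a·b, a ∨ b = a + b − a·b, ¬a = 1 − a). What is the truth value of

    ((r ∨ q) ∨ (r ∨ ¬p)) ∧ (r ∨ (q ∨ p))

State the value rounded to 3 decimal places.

r ∨ q = a + b − a·b on (0.2900, 0.2700) = 0.4817
¬p = 1 − 0.0800 = 0.9200
r ∨ ¬p = a + b − a·b on (0.2900, 0.9200) = 0.9432
(r ∨ q) ∨ (r ∨ ¬p) = a + b − a·b on (0.4817, 0.9432) = 0.9706
q ∨ p = a + b − a·b on (0.2700, 0.0800) = 0.3284
r ∨ (q ∨ p) = a + b − a·b on (0.2900, 0.3284) = 0.5232
((r ∨ q) ∨ (r ∨ ¬p)) ∧ (r ∨ (q ∨ p)) = a·b on (0.9706, 0.5232) = 0.5078

0.508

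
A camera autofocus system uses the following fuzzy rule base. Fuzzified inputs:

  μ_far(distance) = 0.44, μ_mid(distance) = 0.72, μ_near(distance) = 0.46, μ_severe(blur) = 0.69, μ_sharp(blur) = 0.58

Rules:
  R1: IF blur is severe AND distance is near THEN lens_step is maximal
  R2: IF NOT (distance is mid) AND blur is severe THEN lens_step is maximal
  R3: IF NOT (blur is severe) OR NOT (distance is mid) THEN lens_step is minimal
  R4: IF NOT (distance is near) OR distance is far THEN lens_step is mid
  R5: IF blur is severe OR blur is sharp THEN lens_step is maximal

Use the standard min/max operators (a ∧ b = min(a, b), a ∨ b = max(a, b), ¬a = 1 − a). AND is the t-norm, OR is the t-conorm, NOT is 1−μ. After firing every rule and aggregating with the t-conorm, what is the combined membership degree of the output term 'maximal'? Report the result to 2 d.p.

0.69

R1: severe=0.69, near=0.46; AND[min(a, b)] → w = 0.46
R2: ¬mid=1−0.72=0.28, severe=0.69; AND[min(a, b)] → w = 0.28
R3: ¬severe=1−0.69=0.31, ¬mid=1−0.72=0.28; OR[max(a, b)] → w = 0.31
R4: ¬near=1−0.46=0.54, far=0.44; OR[max(a, b)] → w = 0.54
R5: severe=0.69, sharp=0.58; OR[max(a, b)] → w = 0.69
Rules with consequent 'maximal': {R1, R2, R5} → strengths 0.46, 0.28, 0.69
Aggregate via t-conorm [max(a, b)]: 0.69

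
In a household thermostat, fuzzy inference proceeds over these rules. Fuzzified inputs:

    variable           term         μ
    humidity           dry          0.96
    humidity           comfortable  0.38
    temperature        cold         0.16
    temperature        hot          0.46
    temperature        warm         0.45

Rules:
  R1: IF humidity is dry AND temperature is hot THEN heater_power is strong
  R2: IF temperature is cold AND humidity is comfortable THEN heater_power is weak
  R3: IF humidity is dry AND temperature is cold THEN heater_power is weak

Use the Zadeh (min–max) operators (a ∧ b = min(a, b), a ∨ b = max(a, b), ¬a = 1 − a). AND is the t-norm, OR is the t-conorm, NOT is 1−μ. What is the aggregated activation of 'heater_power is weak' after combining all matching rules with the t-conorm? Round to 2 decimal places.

R1: dry=0.96, hot=0.46; AND[min(a, b)] → w = 0.46
R2: cold=0.16, comfortable=0.38; AND[min(a, b)] → w = 0.16
R3: dry=0.96, cold=0.16; AND[min(a, b)] → w = 0.16
Rules with consequent 'weak': {R2, R3} → strengths 0.16, 0.16
Aggregate via t-conorm [max(a, b)]: 0.16

0.16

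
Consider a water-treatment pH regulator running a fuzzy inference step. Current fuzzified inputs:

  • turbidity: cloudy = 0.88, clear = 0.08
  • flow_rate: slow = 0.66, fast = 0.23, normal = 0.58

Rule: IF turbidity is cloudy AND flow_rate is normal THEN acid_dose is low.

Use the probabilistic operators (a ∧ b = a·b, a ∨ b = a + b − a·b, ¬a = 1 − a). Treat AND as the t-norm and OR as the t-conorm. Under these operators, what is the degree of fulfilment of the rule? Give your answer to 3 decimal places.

0.510

firing strength: cloudy=0.88, normal=0.58; AND[a·b] → w = 0.5104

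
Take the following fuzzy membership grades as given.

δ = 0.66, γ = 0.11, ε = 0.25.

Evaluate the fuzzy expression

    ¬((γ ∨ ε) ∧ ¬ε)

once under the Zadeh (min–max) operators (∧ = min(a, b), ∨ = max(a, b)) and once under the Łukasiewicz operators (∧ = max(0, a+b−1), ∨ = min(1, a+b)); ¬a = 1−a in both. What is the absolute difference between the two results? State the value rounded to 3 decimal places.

0.140

Under Zadeh (min–max):
  γ ∨ ε = max(a, b) on (0.11, 0.25) = 0.25
  ¬ε = 1 − 0.25 = 0.75
  (γ ∨ ε) ∧ ¬ε = min(a, b) on (0.25, 0.75) = 0.25
  ¬((γ ∨ ε) ∧ ¬ε) = 1 − 0.25 = 0.75
  → value = 0.7500
Under Łukasiewicz:
  γ ∨ ε = min(1, a+b) on (0.11, 0.25) = 0.36
  ¬ε = 1 − 0.25 = 0.75
  (γ ∨ ε) ∧ ¬ε = max(0, a+b−1) on (0.36, 0.75) = 0.11
  ¬((γ ∨ ε) ∧ ¬ε) = 1 − 0.11 = 0.89
  → value = 0.8900
|0.7500 − 0.8900| = 0.140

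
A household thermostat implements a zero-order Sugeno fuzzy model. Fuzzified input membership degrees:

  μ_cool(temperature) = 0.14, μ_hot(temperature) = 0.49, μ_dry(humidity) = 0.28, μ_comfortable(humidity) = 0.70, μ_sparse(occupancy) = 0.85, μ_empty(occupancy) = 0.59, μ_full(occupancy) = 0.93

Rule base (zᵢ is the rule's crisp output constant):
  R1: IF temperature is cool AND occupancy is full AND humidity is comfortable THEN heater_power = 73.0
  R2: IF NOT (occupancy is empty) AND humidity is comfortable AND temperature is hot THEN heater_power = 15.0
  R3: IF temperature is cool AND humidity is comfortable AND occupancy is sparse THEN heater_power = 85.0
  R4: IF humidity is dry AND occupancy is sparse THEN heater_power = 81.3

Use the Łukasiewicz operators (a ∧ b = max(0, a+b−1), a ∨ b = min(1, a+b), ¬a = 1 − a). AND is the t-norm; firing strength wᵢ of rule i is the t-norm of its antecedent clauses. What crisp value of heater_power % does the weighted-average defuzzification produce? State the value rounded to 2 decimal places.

81.30

R1 (z=73.0): cool=0.14, full=0.93, comfortable=0.70; AND[max(0, a+b−1)] → w = 0.00
R2 (z=15.0): ¬empty=1−0.59=0.41, comfortable=0.70, hot=0.49; AND[max(0, a+b−1)] → w = 0.00
R3 (z=85.0): cool=0.14, comfortable=0.70, sparse=0.85; AND[max(0, a+b−1)] → w = 0.00
R4 (z=81.3): dry=0.28, sparse=0.85; AND[max(0, a+b−1)] → w = 0.13
Weighted average = (0.00·73.0 + 0.00·15.0 + 0.00·85.0 + 0.13·81.3) / (0.00 + 0.00 + 0.00 + 0.13)
  = 10.5690 / 0.1300 = 81.30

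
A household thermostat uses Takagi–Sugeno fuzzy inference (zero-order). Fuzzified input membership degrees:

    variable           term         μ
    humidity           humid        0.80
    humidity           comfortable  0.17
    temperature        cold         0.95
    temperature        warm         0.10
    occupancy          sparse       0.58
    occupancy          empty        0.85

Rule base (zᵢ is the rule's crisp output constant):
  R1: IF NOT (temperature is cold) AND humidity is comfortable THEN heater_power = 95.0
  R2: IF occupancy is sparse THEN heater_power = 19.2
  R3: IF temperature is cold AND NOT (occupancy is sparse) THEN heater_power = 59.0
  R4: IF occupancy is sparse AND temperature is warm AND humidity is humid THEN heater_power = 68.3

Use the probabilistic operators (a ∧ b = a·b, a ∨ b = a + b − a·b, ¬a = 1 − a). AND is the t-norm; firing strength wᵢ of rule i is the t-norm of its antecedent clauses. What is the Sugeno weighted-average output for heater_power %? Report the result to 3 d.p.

R1 (z=95.0): ¬cold=1−0.95=0.05, comfortable=0.17; AND[a·b] → w = 0.0085
R2 (z=19.2): sparse=0.58 → w = 0.5800
R3 (z=59.0): cold=0.95, ¬sparse=1−0.58=0.42; AND[a·b] → w = 0.3990
R4 (z=68.3): sparse=0.58, warm=0.10, humid=0.80; AND[a·b] → w = 0.0464
Weighted average = (0.0085·95.0 + 0.5800·19.2 + 0.3990·59.0 + 0.0464·68.3) / (0.0085 + 0.5800 + 0.3990 + 0.0464)
  = 38.6536 / 1.0339 = 37.386

37.386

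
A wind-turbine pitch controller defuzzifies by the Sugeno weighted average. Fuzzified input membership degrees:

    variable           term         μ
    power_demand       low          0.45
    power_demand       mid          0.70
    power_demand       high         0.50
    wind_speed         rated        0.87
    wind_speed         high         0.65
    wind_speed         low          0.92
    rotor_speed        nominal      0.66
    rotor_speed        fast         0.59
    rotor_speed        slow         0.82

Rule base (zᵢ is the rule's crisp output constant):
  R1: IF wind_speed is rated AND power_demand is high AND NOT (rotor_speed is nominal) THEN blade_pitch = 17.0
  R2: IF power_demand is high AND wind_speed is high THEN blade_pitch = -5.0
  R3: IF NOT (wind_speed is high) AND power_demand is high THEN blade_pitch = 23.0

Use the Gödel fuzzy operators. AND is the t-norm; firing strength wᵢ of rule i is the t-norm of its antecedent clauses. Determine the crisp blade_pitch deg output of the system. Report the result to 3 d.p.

R1 (z=17.0): rated=0.87, high=0.50, ¬nominal=1−0.66=0.34; AND[min(a, b)] → w = 0.34
R2 (z=-5.0): high=0.50, high=0.65; AND[min(a, b)] → w = 0.50
R3 (z=23.0): ¬high=1−0.65=0.35, high=0.50; AND[min(a, b)] → w = 0.35
Weighted average = (0.34·17.0 + 0.50·-5.0 + 0.35·23.0) / (0.34 + 0.50 + 0.35)
  = 11.3300 / 1.1900 = 9.521

9.521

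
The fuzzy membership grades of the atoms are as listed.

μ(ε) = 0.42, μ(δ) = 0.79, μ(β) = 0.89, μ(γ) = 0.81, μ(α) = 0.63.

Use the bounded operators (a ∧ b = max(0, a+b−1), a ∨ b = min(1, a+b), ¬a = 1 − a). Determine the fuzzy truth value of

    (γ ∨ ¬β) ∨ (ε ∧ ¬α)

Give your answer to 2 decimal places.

¬β = 1 − 0.89 = 0.11
γ ∨ ¬β = min(1, a+b) on (0.81, 0.11) = 0.92
¬α = 1 − 0.63 = 0.37
ε ∧ ¬α = max(0, a+b−1) on (0.42, 0.37) = 0.00
(γ ∨ ¬β) ∨ (ε ∧ ¬α) = min(1, a+b) on (0.92, 0.00) = 0.92

0.92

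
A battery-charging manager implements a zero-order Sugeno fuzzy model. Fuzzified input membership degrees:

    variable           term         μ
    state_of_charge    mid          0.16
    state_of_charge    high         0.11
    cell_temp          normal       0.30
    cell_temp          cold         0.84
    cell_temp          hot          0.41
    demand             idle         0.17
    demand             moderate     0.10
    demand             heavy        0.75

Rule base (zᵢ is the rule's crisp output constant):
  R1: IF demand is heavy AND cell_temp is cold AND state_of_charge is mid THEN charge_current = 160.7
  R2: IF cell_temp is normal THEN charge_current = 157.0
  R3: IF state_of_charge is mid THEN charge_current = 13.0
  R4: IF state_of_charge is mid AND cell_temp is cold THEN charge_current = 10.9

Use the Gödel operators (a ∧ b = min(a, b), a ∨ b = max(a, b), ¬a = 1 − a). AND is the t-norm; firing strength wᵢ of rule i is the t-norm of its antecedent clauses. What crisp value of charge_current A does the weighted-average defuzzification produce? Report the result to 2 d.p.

98.25

R1 (z=160.7): heavy=0.75, cold=0.84, mid=0.16; AND[min(a, b)] → w = 0.16
R2 (z=157.0): normal=0.30 → w = 0.30
R3 (z=13.0): mid=0.16 → w = 0.16
R4 (z=10.9): mid=0.16, cold=0.84; AND[min(a, b)] → w = 0.16
Weighted average = (0.16·160.7 + 0.30·157.0 + 0.16·13.0 + 0.16·10.9) / (0.16 + 0.30 + 0.16 + 0.16)
  = 76.6360 / 0.7800 = 98.25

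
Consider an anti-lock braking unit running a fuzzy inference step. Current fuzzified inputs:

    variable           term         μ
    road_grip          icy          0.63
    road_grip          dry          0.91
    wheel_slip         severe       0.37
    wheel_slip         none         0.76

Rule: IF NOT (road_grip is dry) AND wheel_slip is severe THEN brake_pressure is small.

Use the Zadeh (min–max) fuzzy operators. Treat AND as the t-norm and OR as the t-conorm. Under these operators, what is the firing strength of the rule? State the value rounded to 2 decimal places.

firing strength: ¬dry=1−0.91=0.09, severe=0.37; AND[min(a, b)] → w = 0.09

0.09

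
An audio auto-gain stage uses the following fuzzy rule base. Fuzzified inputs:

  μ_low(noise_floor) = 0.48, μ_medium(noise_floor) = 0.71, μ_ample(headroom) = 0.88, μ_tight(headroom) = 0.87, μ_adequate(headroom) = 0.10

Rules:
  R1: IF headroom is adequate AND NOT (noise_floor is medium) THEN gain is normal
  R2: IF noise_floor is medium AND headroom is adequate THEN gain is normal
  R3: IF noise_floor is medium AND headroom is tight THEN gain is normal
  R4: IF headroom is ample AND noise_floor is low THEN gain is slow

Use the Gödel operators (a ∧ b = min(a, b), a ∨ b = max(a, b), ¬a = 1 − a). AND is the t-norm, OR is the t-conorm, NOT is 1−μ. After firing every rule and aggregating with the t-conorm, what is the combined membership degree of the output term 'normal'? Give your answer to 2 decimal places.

R1: adequate=0.10, ¬medium=1−0.71=0.29; AND[min(a, b)] → w = 0.10
R2: medium=0.71, adequate=0.10; AND[min(a, b)] → w = 0.10
R3: medium=0.71, tight=0.87; AND[min(a, b)] → w = 0.71
R4: ample=0.88, low=0.48; AND[min(a, b)] → w = 0.48
Rules with consequent 'normal': {R1, R2, R3} → strengths 0.10, 0.10, 0.71
Aggregate via t-conorm [max(a, b)]: 0.71

0.71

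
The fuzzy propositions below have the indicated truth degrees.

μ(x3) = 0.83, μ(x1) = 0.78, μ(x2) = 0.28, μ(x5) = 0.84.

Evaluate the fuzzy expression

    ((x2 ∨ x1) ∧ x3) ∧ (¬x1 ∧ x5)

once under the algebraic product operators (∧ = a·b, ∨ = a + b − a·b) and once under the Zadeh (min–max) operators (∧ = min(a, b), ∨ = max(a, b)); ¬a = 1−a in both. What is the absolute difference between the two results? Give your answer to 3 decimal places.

Under algebraic product:
  x2 ∨ x1 = a + b − a·b on (0.2800, 0.7800) = 0.8416
  (x2 ∨ x1) ∧ x3 = a·b on (0.8416, 0.8300) = 0.6985
  ¬x1 = 1 − 0.7800 = 0.2200
  ¬x1 ∧ x5 = a·b on (0.2200, 0.8400) = 0.1848
  ((x2 ∨ x1) ∧ x3) ∧ (¬x1 ∧ x5) = a·b on (0.6985, 0.1848) = 0.1291
  → value = 0.1291
Under Zadeh (min–max):
  x2 ∨ x1 = max(a, b) on (0.28, 0.78) = 0.78
  (x2 ∨ x1) ∧ x3 = min(a, b) on (0.78, 0.83) = 0.78
  ¬x1 = 1 − 0.78 = 0.22
  ¬x1 ∧ x5 = min(a, b) on (0.22, 0.84) = 0.22
  ((x2 ∨ x1) ∧ x3) ∧ (¬x1 ∧ x5) = min(a, b) on (0.78, 0.22) = 0.22
  → value = 0.2200
|0.1291 − 0.2200| = 0.091

0.091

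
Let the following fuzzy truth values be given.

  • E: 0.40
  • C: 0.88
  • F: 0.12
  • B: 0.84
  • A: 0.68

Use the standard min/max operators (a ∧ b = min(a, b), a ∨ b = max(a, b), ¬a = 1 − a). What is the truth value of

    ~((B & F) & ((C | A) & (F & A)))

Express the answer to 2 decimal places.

B & F = min(a, b) on (0.84, 0.12) = 0.12
C | A = max(a, b) on (0.88, 0.68) = 0.88
F & A = min(a, b) on (0.12, 0.68) = 0.12
(C | A) & (F & A) = min(a, b) on (0.88, 0.12) = 0.12
(B & F) & ((C | A) & (F & A)) = min(a, b) on (0.12, 0.12) = 0.12
~((B & F) & ((C | A) & (F & A))) = 1 − 0.12 = 0.88

0.88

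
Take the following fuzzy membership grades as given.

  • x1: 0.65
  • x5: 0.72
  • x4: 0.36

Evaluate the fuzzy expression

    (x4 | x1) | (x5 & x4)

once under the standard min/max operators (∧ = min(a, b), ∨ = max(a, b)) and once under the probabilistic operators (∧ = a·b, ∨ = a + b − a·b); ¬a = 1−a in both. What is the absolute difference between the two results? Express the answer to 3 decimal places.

0.184

Under standard min/max:
  x4 | x1 = max(a, b) on (0.36, 0.65) = 0.65
  x5 & x4 = min(a, b) on (0.72, 0.36) = 0.36
  (x4 | x1) | (x5 & x4) = max(a, b) on (0.65, 0.36) = 0.65
  → value = 0.6500
Under probabilistic:
  x4 | x1 = a + b − a·b on (0.3600, 0.6500) = 0.7760
  x5 & x4 = a·b on (0.7200, 0.3600) = 0.2592
  (x4 | x1) | (x5 & x4) = a + b − a·b on (0.7760, 0.2592) = 0.8341
  → value = 0.8341
|0.6500 − 0.8341| = 0.184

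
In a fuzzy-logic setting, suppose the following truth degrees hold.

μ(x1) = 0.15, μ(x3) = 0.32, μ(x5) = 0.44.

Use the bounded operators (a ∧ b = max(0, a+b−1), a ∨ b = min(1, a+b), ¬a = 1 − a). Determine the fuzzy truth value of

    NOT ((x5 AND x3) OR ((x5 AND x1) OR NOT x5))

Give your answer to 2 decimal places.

x5 AND x3 = max(0, a+b−1) on (0.44, 0.32) = 0.00
x5 AND x1 = max(0, a+b−1) on (0.44, 0.15) = 0.00
NOT x5 = 1 − 0.44 = 0.56
(x5 AND x1) OR NOT x5 = min(1, a+b) on (0.00, 0.56) = 0.56
(x5 AND x3) OR ((x5 AND x1) OR NOT x5) = min(1, a+b) on (0.00, 0.56) = 0.56
NOT ((x5 AND x3) OR ((x5 AND x1) OR NOT x5)) = 1 − 0.56 = 0.44

0.44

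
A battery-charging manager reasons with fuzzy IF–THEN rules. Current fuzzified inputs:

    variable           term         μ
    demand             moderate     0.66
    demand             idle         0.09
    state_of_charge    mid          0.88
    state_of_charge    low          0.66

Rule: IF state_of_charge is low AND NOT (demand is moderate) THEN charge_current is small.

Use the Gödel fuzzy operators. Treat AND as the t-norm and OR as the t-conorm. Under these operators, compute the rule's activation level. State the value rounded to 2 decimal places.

firing strength: low=0.66, ¬moderate=1−0.66=0.34; AND[min(a, b)] → w = 0.34

0.34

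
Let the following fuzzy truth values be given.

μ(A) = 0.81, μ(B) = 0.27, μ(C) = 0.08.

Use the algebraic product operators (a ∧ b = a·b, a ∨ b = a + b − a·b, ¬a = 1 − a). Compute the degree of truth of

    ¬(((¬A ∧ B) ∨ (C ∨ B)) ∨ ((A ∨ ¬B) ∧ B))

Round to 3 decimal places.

0.474

¬A = 1 − 0.8100 = 0.1900
¬A ∧ B = a·b on (0.1900, 0.2700) = 0.0513
C ∨ B = a + b − a·b on (0.0800, 0.2700) = 0.3284
(¬A ∧ B) ∨ (C ∨ B) = a + b − a·b on (0.0513, 0.3284) = 0.3629
¬B = 1 − 0.2700 = 0.7300
A ∨ ¬B = a + b − a·b on (0.8100, 0.7300) = 0.9487
(A ∨ ¬B) ∧ B = a·b on (0.9487, 0.2700) = 0.2561
((¬A ∧ B) ∨ (C ∨ B)) ∨ ((A ∨ ¬B) ∧ B) = a + b − a·b on (0.3629, 0.2561) = 0.5261
¬(((¬A ∧ B) ∨ (C ∨ B)) ∨ ((A ∨ ¬B) ∧ B)) = 1 − 0.5261 = 0.4739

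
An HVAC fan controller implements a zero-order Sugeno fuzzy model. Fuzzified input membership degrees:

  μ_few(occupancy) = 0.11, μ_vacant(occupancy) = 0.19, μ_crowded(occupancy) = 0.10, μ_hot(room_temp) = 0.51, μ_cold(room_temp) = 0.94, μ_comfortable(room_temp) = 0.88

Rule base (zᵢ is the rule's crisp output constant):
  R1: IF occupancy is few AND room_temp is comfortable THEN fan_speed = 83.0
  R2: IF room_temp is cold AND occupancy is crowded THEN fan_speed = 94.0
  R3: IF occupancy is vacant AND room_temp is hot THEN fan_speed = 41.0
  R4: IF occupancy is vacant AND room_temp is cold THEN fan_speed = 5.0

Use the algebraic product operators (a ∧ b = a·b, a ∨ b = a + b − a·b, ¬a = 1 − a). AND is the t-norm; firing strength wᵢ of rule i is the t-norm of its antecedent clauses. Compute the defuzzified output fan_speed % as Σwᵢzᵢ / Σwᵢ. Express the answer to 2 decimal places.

46.61

R1 (z=83.0): few=0.11, comfortable=0.88; AND[a·b] → w = 0.0968
R2 (z=94.0): cold=0.94, crowded=0.10; AND[a·b] → w = 0.0940
R3 (z=41.0): vacant=0.19, hot=0.51; AND[a·b] → w = 0.0969
R4 (z=5.0): vacant=0.19, cold=0.94; AND[a·b] → w = 0.1786
Weighted average = (0.0968·83.0 + 0.0940·94.0 + 0.0969·41.0 + 0.1786·5.0) / (0.0968 + 0.0940 + 0.0969 + 0.1786)
  = 21.7363 / 0.4663 = 46.61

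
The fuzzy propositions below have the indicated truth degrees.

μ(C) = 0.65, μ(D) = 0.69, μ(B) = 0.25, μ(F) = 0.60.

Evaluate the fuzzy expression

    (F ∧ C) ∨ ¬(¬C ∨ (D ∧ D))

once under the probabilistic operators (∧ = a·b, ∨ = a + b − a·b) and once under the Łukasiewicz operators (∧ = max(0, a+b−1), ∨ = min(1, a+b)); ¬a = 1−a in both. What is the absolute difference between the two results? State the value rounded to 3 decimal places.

Under probabilistic:
  F ∧ C = a·b on (0.6000, 0.6500) = 0.3900
  ¬C = 1 − 0.6500 = 0.3500
  D ∧ D = a·b on (0.6900, 0.6900) = 0.4761
  ¬C ∨ (D ∧ D) = a + b − a·b on (0.3500, 0.4761) = 0.6595
  ¬(¬C ∨ (D ∧ D)) = 1 − 0.6595 = 0.3405
  (F ∧ C) ∨ ¬(¬C ∨ (D ∧ D)) = a + b − a·b on (0.3900, 0.3405) = 0.5977
  → value = 0.5977
Under Łukasiewicz:
  F ∧ C = max(0, a+b−1) on (0.60, 0.65) = 0.25
  ¬C = 1 − 0.65 = 0.35
  D ∧ D = max(0, a+b−1) on (0.69, 0.69) = 0.38
  ¬C ∨ (D ∧ D) = min(1, a+b) on (0.35, 0.38) = 0.73
  ¬(¬C ∨ (D ∧ D)) = 1 − 0.73 = 0.27
  (F ∧ C) ∨ ¬(¬C ∨ (D ∧ D)) = min(1, a+b) on (0.25, 0.27) = 0.52
  → value = 0.5200
|0.5977 − 0.5200| = 0.078

0.078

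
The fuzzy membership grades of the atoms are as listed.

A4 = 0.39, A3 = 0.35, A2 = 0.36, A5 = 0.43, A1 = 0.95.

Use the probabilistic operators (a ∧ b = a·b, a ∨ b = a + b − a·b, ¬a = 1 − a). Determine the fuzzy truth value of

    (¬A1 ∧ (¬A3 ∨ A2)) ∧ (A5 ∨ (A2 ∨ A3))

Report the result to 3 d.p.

0.030

¬A1 = 1 − 0.9500 = 0.0500
¬A3 = 1 − 0.3500 = 0.6500
¬A3 ∨ A2 = a + b − a·b on (0.6500, 0.3600) = 0.7760
¬A1 ∧ (¬A3 ∨ A2) = a·b on (0.0500, 0.7760) = 0.0388
A2 ∨ A3 = a + b − a·b on (0.3600, 0.3500) = 0.5840
A5 ∨ (A2 ∨ A3) = a + b − a·b on (0.4300, 0.5840) = 0.7629
(¬A1 ∧ (¬A3 ∨ A2)) ∧ (A5 ∨ (A2 ∨ A3)) = a·b on (0.0388, 0.7629) = 0.0296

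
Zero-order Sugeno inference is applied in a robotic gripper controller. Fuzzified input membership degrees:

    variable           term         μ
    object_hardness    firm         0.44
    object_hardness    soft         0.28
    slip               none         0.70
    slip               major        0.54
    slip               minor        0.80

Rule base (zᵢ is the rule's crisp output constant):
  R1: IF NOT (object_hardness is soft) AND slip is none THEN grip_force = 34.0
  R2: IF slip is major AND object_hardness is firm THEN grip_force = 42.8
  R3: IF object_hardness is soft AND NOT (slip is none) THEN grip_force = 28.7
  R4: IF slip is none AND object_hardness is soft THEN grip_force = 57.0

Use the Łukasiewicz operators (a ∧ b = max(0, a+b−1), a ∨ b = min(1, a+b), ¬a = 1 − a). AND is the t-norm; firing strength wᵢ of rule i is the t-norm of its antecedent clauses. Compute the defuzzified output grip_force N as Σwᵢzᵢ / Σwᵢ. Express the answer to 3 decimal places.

R1 (z=34.0): ¬soft=1−0.28=0.72, none=0.70; AND[max(0, a+b−1)] → w = 0.42
R2 (z=42.8): major=0.54, firm=0.44; AND[max(0, a+b−1)] → w = 0.00
R3 (z=28.7): soft=0.28, ¬none=1−0.70=0.30; AND[max(0, a+b−1)] → w = 0.00
R4 (z=57.0): none=0.70, soft=0.28; AND[max(0, a+b−1)] → w = 0.00
Weighted average = (0.42·34.0 + 0.00·42.8 + 0.00·28.7 + 0.00·57.0) / (0.42 + 0.00 + 0.00 + 0.00)
  = 14.2800 / 0.4200 = 34.000

34.000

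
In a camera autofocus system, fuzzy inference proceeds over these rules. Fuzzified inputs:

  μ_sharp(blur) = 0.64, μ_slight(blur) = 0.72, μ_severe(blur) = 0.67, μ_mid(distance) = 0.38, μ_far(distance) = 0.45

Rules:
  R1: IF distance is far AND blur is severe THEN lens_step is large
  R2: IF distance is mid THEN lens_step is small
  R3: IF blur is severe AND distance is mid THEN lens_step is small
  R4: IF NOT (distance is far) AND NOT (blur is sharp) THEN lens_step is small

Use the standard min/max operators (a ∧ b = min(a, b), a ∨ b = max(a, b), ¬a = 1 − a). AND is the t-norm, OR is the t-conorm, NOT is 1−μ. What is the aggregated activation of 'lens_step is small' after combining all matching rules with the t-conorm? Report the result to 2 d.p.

R1: far=0.45, severe=0.67; AND[min(a, b)] → w = 0.45
R2: mid=0.38 → w = 0.38
R3: severe=0.67, mid=0.38; AND[min(a, b)] → w = 0.38
R4: ¬far=1−0.45=0.55, ¬sharp=1−0.64=0.36; AND[min(a, b)] → w = 0.36
Rules with consequent 'small': {R2, R3, R4} → strengths 0.38, 0.38, 0.36
Aggregate via t-conorm [max(a, b)]: 0.38

0.38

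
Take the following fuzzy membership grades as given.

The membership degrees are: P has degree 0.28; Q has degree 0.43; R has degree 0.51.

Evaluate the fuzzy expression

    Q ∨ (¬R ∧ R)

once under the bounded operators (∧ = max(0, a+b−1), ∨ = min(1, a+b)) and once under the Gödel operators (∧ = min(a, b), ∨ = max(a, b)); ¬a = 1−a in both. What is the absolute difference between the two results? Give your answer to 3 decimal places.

Under bounded:
  ¬R = 1 − 0.51 = 0.49
  ¬R ∧ R = max(0, a+b−1) on (0.49, 0.51) = 0.00
  Q ∨ (¬R ∧ R) = min(1, a+b) on (0.43, 0.00) = 0.43
  → value = 0.4300
Under Gödel:
  ¬R = 1 − 0.51 = 0.49
  ¬R ∧ R = min(a, b) on (0.49, 0.51) = 0.49
  Q ∨ (¬R ∧ R) = max(a, b) on (0.43, 0.49) = 0.49
  → value = 0.4900
|0.4300 − 0.4900| = 0.060

0.060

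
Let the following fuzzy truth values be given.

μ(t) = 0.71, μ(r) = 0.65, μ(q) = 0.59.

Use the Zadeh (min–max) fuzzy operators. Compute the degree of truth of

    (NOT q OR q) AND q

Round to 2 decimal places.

0.59

NOT q = 1 − 0.59 = 0.41
NOT q OR q = max(a, b) on (0.41, 0.59) = 0.59
(NOT q OR q) AND q = min(a, b) on (0.59, 0.59) = 0.59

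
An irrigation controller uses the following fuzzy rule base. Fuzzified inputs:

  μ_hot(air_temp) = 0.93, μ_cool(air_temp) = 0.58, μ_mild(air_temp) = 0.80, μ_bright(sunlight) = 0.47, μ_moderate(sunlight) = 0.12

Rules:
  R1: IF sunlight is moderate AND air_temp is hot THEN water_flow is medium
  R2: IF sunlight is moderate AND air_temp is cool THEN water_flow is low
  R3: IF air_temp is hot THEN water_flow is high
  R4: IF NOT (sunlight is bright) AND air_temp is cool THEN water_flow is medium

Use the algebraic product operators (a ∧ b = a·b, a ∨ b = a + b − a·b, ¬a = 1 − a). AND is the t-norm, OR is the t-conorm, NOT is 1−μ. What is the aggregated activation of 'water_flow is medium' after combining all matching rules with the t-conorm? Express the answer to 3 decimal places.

0.385

R1: moderate=0.12, hot=0.93; AND[a·b] → w = 0.1116
R2: moderate=0.12, cool=0.58; AND[a·b] → w = 0.0696
R3: hot=0.93 → w = 0.9300
R4: ¬bright=1−0.47=0.53, cool=0.58; AND[a·b] → w = 0.3074
Rules with consequent 'medium': {R1, R4} → strengths 0.1116, 0.3074
Aggregate via t-conorm [a + b − a·b]: 0.3847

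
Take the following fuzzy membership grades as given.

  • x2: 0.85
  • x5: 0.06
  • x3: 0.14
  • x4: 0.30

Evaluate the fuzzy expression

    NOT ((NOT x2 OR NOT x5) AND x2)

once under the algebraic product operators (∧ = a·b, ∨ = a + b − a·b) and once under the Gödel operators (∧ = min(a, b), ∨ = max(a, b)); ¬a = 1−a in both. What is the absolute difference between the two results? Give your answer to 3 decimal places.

0.043

Under algebraic product:
  NOT x2 = 1 − 0.8500 = 0.1500
  NOT x5 = 1 − 0.0600 = 0.9400
  NOT x2 OR NOT x5 = a + b − a·b on (0.1500, 0.9400) = 0.9490
  (NOT x2 OR NOT x5) AND x2 = a·b on (0.9490, 0.8500) = 0.8066
  NOT ((NOT x2 OR NOT x5) AND x2) = 1 − 0.8066 = 0.1934
  → value = 0.1934
Under Gödel:
  NOT x2 = 1 − 0.85 = 0.15
  NOT x5 = 1 − 0.06 = 0.94
  NOT x2 OR NOT x5 = max(a, b) on (0.15, 0.94) = 0.94
  (NOT x2 OR NOT x5) AND x2 = min(a, b) on (0.94, 0.85) = 0.85
  NOT ((NOT x2 OR NOT x5) AND x2) = 1 − 0.85 = 0.15
  → value = 0.1500
|0.1934 − 0.1500| = 0.043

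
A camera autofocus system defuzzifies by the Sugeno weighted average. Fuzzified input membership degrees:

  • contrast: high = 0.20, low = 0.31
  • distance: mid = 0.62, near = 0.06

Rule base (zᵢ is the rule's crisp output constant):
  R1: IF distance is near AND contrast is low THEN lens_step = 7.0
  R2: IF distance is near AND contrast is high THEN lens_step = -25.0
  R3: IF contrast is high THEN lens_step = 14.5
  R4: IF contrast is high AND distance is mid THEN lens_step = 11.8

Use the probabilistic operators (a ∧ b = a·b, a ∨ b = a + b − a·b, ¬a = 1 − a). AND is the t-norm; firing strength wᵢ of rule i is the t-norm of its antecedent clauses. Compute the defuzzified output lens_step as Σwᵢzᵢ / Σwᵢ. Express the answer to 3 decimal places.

11.826

R1 (z=7.0): near=0.06, low=0.31; AND[a·b] → w = 0.0186
R2 (z=-25.0): near=0.06, high=0.20; AND[a·b] → w = 0.0120
R3 (z=14.5): high=0.20 → w = 0.2000
R4 (z=11.8): high=0.20, mid=0.62; AND[a·b] → w = 0.1240
Weighted average = (0.0186·7.0 + 0.0120·-25.0 + 0.2000·14.5 + 0.1240·11.8) / (0.0186 + 0.0120 + 0.2000 + 0.1240)
  = 4.1934 / 0.3546 = 11.826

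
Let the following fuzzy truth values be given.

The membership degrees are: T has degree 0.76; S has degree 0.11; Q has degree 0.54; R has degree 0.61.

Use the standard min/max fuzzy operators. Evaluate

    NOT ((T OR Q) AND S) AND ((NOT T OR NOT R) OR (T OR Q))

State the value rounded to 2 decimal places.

0.76

T OR Q = max(a, b) on (0.76, 0.54) = 0.76
(T OR Q) AND S = min(a, b) on (0.76, 0.11) = 0.11
NOT ((T OR Q) AND S) = 1 − 0.11 = 0.89
NOT T = 1 − 0.76 = 0.24
NOT R = 1 − 0.61 = 0.39
NOT T OR NOT R = max(a, b) on (0.24, 0.39) = 0.39
T OR Q = max(a, b) on (0.76, 0.54) = 0.76
(NOT T OR NOT R) OR (T OR Q) = max(a, b) on (0.39, 0.76) = 0.76
NOT ((T OR Q) AND S) AND ((NOT T OR NOT R) OR (T OR Q)) = min(a, b) on (0.89, 0.76) = 0.76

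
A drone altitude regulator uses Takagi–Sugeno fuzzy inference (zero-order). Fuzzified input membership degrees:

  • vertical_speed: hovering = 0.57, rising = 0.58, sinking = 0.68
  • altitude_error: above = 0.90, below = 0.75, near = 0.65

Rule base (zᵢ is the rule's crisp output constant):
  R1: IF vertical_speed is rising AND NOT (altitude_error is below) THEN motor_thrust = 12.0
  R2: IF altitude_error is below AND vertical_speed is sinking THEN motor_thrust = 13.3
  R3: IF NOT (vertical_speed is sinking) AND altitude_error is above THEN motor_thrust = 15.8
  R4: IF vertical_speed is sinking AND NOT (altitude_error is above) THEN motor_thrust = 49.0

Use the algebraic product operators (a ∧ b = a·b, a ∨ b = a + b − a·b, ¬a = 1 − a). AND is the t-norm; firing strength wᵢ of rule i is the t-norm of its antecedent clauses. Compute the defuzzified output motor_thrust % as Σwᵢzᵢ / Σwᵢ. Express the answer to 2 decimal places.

16.23

R1 (z=12.0): rising=0.58, ¬below=1−0.75=0.25; AND[a·b] → w = 0.1450
R2 (z=13.3): below=0.75, sinking=0.68; AND[a·b] → w = 0.5100
R3 (z=15.8): ¬sinking=1−0.68=0.32, above=0.90; AND[a·b] → w = 0.2880
R4 (z=49.0): sinking=0.68, ¬above=1−0.90=0.10; AND[a·b] → w = 0.0680
Weighted average = (0.1450·12.0 + 0.5100·13.3 + 0.2880·15.8 + 0.0680·49.0) / (0.1450 + 0.5100 + 0.2880 + 0.0680)
  = 16.4054 / 1.0110 = 16.23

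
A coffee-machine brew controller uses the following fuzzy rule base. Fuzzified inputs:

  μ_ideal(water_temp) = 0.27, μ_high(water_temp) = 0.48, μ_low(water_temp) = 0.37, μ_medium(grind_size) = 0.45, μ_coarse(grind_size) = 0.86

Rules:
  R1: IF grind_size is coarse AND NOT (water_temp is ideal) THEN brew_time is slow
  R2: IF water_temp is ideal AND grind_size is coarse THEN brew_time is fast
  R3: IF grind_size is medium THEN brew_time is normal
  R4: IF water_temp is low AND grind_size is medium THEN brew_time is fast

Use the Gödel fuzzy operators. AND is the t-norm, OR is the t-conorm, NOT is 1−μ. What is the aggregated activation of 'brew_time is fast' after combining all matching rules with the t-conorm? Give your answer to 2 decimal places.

R1: coarse=0.86, ¬ideal=1−0.27=0.73; AND[min(a, b)] → w = 0.73
R2: ideal=0.27, coarse=0.86; AND[min(a, b)] → w = 0.27
R3: medium=0.45 → w = 0.45
R4: low=0.37, medium=0.45; AND[min(a, b)] → w = 0.37
Rules with consequent 'fast': {R2, R4} → strengths 0.27, 0.37
Aggregate via t-conorm [max(a, b)]: 0.37

0.37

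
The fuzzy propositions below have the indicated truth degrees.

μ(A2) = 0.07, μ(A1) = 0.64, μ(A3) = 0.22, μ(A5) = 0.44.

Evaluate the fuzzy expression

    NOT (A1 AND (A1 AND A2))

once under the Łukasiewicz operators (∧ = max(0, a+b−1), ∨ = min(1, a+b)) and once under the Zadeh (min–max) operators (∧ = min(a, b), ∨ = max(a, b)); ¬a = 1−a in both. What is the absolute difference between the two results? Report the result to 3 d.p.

Under Łukasiewicz:
  A1 AND A2 = max(0, a+b−1) on (0.64, 0.07) = 0.00
  A1 AND (A1 AND A2) = max(0, a+b−1) on (0.64, 0.00) = 0.00
  NOT (A1 AND (A1 AND A2)) = 1 − 0.00 = 1.00
  → value = 1.0000
Under Zadeh (min–max):
  A1 AND A2 = min(a, b) on (0.64, 0.07) = 0.07
  A1 AND (A1 AND A2) = min(a, b) on (0.64, 0.07) = 0.07
  NOT (A1 AND (A1 AND A2)) = 1 − 0.07 = 0.93
  → value = 0.9300
|1.0000 − 0.9300| = 0.070

0.070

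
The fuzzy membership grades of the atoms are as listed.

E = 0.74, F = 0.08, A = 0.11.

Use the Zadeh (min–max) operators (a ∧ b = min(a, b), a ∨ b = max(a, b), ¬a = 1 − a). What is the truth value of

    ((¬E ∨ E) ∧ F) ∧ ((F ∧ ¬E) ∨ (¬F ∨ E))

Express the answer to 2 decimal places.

0.08

¬E = 1 − 0.74 = 0.26
¬E ∨ E = max(a, b) on (0.26, 0.74) = 0.74
(¬E ∨ E) ∧ F = min(a, b) on (0.74, 0.08) = 0.08
¬E = 1 − 0.74 = 0.26
F ∧ ¬E = min(a, b) on (0.08, 0.26) = 0.08
¬F = 1 − 0.08 = 0.92
¬F ∨ E = max(a, b) on (0.92, 0.74) = 0.92
(F ∧ ¬E) ∨ (¬F ∨ E) = max(a, b) on (0.08, 0.92) = 0.92
((¬E ∨ E) ∧ F) ∧ ((F ∧ ¬E) ∨ (¬F ∨ E)) = min(a, b) on (0.08, 0.92) = 0.08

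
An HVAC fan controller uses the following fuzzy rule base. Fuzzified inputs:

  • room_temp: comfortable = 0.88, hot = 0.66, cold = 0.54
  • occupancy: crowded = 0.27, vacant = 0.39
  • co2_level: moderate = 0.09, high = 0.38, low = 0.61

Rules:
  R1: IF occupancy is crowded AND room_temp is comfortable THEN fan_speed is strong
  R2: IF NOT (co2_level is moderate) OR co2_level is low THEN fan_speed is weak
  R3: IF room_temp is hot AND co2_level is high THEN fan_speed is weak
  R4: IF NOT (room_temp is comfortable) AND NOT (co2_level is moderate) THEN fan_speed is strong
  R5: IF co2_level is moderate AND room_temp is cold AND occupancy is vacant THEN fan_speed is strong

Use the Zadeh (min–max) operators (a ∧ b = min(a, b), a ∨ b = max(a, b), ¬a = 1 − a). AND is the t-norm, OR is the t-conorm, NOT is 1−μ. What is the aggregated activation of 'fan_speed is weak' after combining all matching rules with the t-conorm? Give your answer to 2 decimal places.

0.91

R1: crowded=0.27, comfortable=0.88; AND[min(a, b)] → w = 0.27
R2: ¬moderate=1−0.09=0.91, low=0.61; OR[max(a, b)] → w = 0.91
R3: hot=0.66, high=0.38; AND[min(a, b)] → w = 0.38
R4: ¬comfortable=1−0.88=0.12, ¬moderate=1−0.09=0.91; AND[min(a, b)] → w = 0.12
R5: moderate=0.09, cold=0.54, vacant=0.39; AND[min(a, b)] → w = 0.09
Rules with consequent 'weak': {R2, R3} → strengths 0.91, 0.38
Aggregate via t-conorm [max(a, b)]: 0.91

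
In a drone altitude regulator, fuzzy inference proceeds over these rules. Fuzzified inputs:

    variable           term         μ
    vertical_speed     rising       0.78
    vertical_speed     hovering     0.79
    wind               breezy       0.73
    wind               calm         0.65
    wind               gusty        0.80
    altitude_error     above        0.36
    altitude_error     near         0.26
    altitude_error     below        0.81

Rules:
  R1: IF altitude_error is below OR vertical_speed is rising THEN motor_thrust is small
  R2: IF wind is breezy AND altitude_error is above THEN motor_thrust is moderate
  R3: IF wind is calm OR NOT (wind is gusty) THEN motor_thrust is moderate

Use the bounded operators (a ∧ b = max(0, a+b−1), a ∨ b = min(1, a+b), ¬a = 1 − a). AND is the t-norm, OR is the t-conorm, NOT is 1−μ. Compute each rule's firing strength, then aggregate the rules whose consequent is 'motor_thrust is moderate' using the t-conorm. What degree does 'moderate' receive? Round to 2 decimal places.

R1: below=0.81, rising=0.78; OR[min(1, a+b)] → w = 1.00
R2: breezy=0.73, above=0.36; AND[max(0, a+b−1)] → w = 0.09
R3: calm=0.65, ¬gusty=1−0.80=0.20; OR[min(1, a+b)] → w = 0.85
Rules with consequent 'moderate': {R2, R3} → strengths 0.09, 0.85
Aggregate via t-conorm [min(1, a+b)]: 0.94

0.94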